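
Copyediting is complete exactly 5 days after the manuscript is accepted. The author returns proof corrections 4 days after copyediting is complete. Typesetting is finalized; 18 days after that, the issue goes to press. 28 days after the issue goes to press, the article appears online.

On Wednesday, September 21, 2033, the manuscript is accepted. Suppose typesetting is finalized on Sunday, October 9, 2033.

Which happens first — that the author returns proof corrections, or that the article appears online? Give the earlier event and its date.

The author returns proof corrections — Friday, September 30, 2033

The manuscript is accepted: Sep 21, 2033.
Copyediting is complete: Sep 21, 2033 + 5 days = Sep 26, 2033.
The author returns proof corrections: Sep 26, 2033 + 4 days = Sep 30, 2033.
Typesetting is finalized: Oct 9, 2033.
The issue goes to press: Oct 9, 2033 + 18 days = Oct 27, 2033.
The article appears online: Oct 27, 2033 + 28 days = Nov 24, 2033.
Comparing: the author returns proof corrections on Sep 30, 2033 vs the article appears online on Nov 24, 2033. Earlier: the author returns proof corrections.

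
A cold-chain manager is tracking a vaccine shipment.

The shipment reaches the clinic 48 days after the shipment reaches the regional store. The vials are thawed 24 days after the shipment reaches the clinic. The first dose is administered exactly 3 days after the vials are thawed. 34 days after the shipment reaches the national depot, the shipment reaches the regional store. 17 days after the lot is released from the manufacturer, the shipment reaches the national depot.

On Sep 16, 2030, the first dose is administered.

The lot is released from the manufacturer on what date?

May 13, 2030

The first dose is administered: Sep 16, 2030.
The vials are thawed: Sep 16, 2030 − 3 days = Sep 13, 2030.
The shipment reaches the clinic: Sep 13, 2030 − 24 days = Aug 20, 2030.
The shipment reaches the regional store: Aug 20, 2030 − 48 days = Jul 3, 2030.
The shipment reaches the national depot: Jul 3, 2030 − 34 days = May 30, 2030.
The lot is released from the manufacturer: May 30, 2030 − 17 days = May 13, 2030.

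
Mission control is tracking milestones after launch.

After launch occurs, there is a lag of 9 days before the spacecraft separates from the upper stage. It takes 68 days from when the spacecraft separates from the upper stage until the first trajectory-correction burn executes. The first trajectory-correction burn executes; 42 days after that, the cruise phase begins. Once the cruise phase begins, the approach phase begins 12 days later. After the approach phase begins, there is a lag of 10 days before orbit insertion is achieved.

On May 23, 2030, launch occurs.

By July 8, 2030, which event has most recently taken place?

The spacecraft separates from the upper stage

Launch occurs: May 23, 2030.
The spacecraft separates from the upper stage: May 23, 2030 + 9 days = Jun 1, 2030.
The first trajectory-correction burn executes: Jun 1, 2030 + 68 days = Aug 8, 2030.
The cruise phase begins: Aug 8, 2030 + 42 days = Sep 19, 2030.
The approach phase begins: Sep 19, 2030 + 12 days = Oct 1, 2030.
Orbit insertion is achieved: Oct 1, 2030 + 10 days = Oct 11, 2030.
Jul 8, 2030 falls between when the spacecraft separates from the upper stage (Jun 1, 2030) and when the first trajectory-correction burn executes (Aug 8, 2030).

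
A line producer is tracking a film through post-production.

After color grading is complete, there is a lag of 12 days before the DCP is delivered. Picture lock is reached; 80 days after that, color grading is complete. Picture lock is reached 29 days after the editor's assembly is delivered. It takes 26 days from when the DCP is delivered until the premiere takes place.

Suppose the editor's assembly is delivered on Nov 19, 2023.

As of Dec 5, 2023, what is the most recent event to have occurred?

The editor's assembly is delivered

The editor's assembly is delivered: Nov 19, 2023.
Picture lock is reached: Nov 19, 2023 + 29 days = Dec 18, 2023.
Color grading is complete: Dec 18, 2023 + 80 days = Mar 7, 2024.
The DCP is delivered: Mar 7, 2024 + 12 days = Mar 19, 2024.
The premiere takes place: Mar 19, 2024 + 26 days = Apr 14, 2024.
Dec 5, 2023 falls between when the editor's assembly is delivered (Nov 19, 2023) and when picture lock is reached (Dec 18, 2023).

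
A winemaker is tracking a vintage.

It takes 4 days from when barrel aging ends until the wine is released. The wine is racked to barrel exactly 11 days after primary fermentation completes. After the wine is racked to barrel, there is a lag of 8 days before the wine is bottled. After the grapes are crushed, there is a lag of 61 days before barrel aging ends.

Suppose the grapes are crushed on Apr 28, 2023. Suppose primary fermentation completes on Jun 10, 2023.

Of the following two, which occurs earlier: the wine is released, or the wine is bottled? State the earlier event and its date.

The grapes are crushed: Apr 28, 2023.
Barrel aging ends: Apr 28, 2023 + 61 days = Jun 28, 2023.
The wine is released: Jun 28, 2023 + 4 days = Jul 2, 2023.
Primary fermentation completes: Jun 10, 2023.
The wine is racked to barrel: Jun 10, 2023 + 11 days = Jun 21, 2023.
The wine is bottled: Jun 21, 2023 + 8 days = Jun 29, 2023.
Comparing: the wine is released on Jul 2, 2023 vs the wine is bottled on Jun 29, 2023. Earlier: the wine is bottled.

The wine is bottled — Jun 29, 2023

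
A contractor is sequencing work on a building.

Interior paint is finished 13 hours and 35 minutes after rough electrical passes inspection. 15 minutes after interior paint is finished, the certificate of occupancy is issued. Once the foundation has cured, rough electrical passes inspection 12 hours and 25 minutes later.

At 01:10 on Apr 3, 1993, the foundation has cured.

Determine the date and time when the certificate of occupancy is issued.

03:25 on Apr 4, 1993

The foundation has cured: 01:10 Apr 3, 1993.
Rough electrical passes inspection: 01:10 Apr 3, 1993 + 12h25m = 13:35 Apr 3, 1993.
Interior paint is finished: 13:35 Apr 3, 1993 + 13h35m = 03:10 Apr 4, 1993.
The certificate of occupancy is issued: 03:10 Apr 4, 1993 + 15m = 03:25 Apr 4, 1993.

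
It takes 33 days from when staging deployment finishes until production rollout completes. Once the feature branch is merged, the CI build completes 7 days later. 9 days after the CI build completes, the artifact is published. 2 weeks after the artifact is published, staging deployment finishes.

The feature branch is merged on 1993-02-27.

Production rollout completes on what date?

The feature branch is merged: Feb 27, 1993.
The CI build completes: Feb 27, 1993 + 7 days = Mar 6, 1993.
The artifact is published: Mar 6, 1993 + 9 days = Mar 15, 1993.
Staging deployment finishes: Mar 15, 1993 + 2 weeks = Mar 29, 1993.
Production rollout completes: Mar 29, 1993 + 33 days = May 1, 1993.

1993-05-01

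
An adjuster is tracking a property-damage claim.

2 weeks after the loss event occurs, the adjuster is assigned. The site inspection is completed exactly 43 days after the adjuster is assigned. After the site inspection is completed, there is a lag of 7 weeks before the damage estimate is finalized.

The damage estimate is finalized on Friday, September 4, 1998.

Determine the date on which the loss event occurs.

Thursday, May 21, 1998

The damage estimate is finalized: Sep 4, 1998.
The site inspection is completed: Sep 4, 1998 − 7 weeks = Jul 17, 1998.
The adjuster is assigned: Jul 17, 1998 − 43 days = Jun 4, 1998.
The loss event occurs: Jun 4, 1998 − 2 weeks = May 21, 1998.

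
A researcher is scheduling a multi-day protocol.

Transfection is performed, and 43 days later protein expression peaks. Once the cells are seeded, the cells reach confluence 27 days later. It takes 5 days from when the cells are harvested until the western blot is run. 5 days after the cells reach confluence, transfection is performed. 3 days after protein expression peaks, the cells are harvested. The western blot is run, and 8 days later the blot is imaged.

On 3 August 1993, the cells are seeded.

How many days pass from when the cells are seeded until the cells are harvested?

78 days

Causal path: the cells are seeded → the cells reach confluence → transfection is performed → protein expression peaks → the cells are harvested.
Total delay along the path: 27 + 5 + 43 + 3 = 78 days.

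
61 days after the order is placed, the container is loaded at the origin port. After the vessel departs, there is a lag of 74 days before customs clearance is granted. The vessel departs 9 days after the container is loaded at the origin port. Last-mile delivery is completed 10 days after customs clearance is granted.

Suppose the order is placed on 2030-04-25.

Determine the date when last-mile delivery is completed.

2030-09-26

The order is placed: Apr 25, 2030.
The container is loaded at the origin port: Apr 25, 2030 + 61 days = Jun 25, 2030.
The vessel departs: Jun 25, 2030 + 9 days = Jul 4, 2030.
Customs clearance is granted: Jul 4, 2030 + 74 days = Sep 16, 2030.
Last-mile delivery is completed: Sep 16, 2030 + 10 days = Sep 26, 2030.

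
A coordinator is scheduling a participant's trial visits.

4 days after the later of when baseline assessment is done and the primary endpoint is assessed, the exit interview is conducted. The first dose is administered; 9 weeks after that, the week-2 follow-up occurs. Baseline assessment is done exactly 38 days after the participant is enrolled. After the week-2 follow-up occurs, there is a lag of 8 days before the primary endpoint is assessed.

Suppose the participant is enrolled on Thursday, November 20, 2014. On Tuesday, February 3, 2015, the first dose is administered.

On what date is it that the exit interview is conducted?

Sunday, April 19, 2015

The participant is enrolled: Nov 20, 2014.
Baseline assessment is done: Nov 20, 2014 + 38 days = Dec 28, 2014.
The first dose is administered: Feb 3, 2015.
The week-2 follow-up occurs: Feb 3, 2015 + 9 weeks = Apr 7, 2015.
The primary endpoint is assessed: Apr 7, 2015 + 8 days = Apr 15, 2015.
Both prerequisites met — baseline assessment is done (Dec 28, 2014), the primary endpoint is assessed (Apr 15, 2015); the later is Apr 15, 2015.
The exit interview is conducted: Apr 15, 2015 + 4 days = Apr 19, 2015.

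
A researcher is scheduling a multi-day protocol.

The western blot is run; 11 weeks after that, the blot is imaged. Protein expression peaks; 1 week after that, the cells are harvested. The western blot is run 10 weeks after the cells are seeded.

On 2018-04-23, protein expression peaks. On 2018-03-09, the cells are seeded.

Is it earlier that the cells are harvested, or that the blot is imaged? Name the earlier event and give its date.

The cells are harvested — 2018-04-30

Protein expression peaks: Apr 23, 2018.
The cells are harvested: Apr 23, 2018 + 1 week = Apr 30, 2018.
The cells are seeded: Mar 9, 2018.
The western blot is run: Mar 9, 2018 + 10 weeks = May 18, 2018.
The blot is imaged: May 18, 2018 + 11 weeks = Aug 3, 2018.
Comparing: the cells are harvested on Apr 30, 2018 vs the blot is imaged on Aug 3, 2018. Earlier: the cells are harvested.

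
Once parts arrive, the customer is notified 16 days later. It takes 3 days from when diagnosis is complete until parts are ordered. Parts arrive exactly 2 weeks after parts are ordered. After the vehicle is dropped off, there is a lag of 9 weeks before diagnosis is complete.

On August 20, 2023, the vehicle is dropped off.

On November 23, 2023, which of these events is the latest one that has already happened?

The vehicle is dropped off: Aug 20, 2023.
Diagnosis is complete: Aug 20, 2023 + 9 weeks = Oct 22, 2023.
Parts are ordered: Oct 22, 2023 + 3 days = Oct 25, 2023.
Parts arrive: Oct 25, 2023 + 2 weeks = Nov 8, 2023.
The customer is notified: Nov 8, 2023 + 16 days = Nov 24, 2023.
Nov 23, 2023 falls between when parts arrive (Nov 8, 2023) and when the customer is notified (Nov 24, 2023).

Parts arrive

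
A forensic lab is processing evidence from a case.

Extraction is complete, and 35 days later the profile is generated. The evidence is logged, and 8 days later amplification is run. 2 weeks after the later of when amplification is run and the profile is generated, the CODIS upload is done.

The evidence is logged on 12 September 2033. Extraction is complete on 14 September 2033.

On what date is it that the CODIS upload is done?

2 November 2033

The evidence is logged: Sep 12, 2033.
Amplification is run: Sep 12, 2033 + 8 days = Sep 20, 2033.
Extraction is complete: Sep 14, 2033.
The profile is generated: Sep 14, 2033 + 35 days = Oct 19, 2033.
Both prerequisites met — amplification is run (Sep 20, 2033), the profile is generated (Oct 19, 2033); the later is Oct 19, 2033.
The CODIS upload is done: Oct 19, 2033 + 2 weeks = Nov 2, 2033.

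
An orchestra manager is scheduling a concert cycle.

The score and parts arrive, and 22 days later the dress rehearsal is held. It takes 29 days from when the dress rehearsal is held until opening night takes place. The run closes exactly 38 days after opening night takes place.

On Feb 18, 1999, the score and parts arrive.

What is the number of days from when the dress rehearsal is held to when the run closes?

67 days

Causal path: the dress rehearsal is held → opening night takes place → the run closes.
Total delay along the path: 29 + 38 = 67 days.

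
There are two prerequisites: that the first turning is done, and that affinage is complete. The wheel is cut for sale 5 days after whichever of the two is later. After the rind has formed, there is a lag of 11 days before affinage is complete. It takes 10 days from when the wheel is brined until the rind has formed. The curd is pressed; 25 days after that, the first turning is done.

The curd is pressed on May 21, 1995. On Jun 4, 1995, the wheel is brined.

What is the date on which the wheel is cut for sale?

Jun 30, 1995

The curd is pressed: May 21, 1995.
The first turning is done: May 21, 1995 + 25 days = Jun 15, 1995.
The wheel is brined: Jun 4, 1995.
The rind has formed: Jun 4, 1995 + 10 days = Jun 14, 1995.
Affinage is complete: Jun 14, 1995 + 11 days = Jun 25, 1995.
Both prerequisites met — the first turning is done (Jun 15, 1995), affinage is complete (Jun 25, 1995); the later is Jun 25, 1995.
The wheel is cut for sale: Jun 25, 1995 + 5 days = Jun 30, 1995.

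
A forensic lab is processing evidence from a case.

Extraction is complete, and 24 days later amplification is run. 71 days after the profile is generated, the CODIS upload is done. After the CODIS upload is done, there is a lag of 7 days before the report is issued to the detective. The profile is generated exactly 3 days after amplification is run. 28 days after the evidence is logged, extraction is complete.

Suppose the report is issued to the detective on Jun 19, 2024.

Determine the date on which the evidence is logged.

Feb 7, 2024

The report is issued to the detective: Jun 19, 2024.
The CODIS upload is done: Jun 19, 2024 − 7 days = Jun 12, 2024.
The profile is generated: Jun 12, 2024 − 71 days = Apr 2, 2024.
Amplification is run: Apr 2, 2024 − 3 days = Mar 30, 2024.
Extraction is complete: Mar 30, 2024 − 24 days = Mar 6, 2024.
The evidence is logged: Mar 6, 2024 − 28 days = Feb 7, 2024.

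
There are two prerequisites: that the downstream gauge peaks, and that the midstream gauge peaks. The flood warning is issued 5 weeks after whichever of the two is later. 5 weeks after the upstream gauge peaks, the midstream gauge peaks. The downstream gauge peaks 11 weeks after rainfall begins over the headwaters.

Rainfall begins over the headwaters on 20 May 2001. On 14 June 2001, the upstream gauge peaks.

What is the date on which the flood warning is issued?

Rainfall begins over the headwaters: May 20, 2001.
The downstream gauge peaks: May 20, 2001 + 11 weeks = Aug 5, 2001.
The upstream gauge peaks: Jun 14, 2001.
The midstream gauge peaks: Jun 14, 2001 + 5 weeks = Jul 19, 2001.
Both prerequisites met — the downstream gauge peaks (Aug 5, 2001), the midstream gauge peaks (Jul 19, 2001); the later is Aug 5, 2001.
The flood warning is issued: Aug 5, 2001 + 5 weeks = Sep 9, 2001.

9 September 2001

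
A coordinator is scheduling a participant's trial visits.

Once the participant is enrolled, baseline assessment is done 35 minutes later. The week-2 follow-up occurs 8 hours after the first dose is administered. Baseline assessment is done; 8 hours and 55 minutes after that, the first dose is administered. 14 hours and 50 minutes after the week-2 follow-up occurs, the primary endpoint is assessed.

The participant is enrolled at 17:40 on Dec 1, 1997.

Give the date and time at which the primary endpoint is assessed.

The participant is enrolled: 17:40 Dec 1, 1997.
Baseline assessment is done: 17:40 Dec 1, 1997 + 35m = 18:15 Dec 1, 1997.
The first dose is administered: 18:15 Dec 1, 1997 + 8h55m = 03:10 Dec 2, 1997.
The week-2 follow-up occurs: 03:10 Dec 2, 1997 + 8h = 11:10 Dec 2, 1997.
The primary endpoint is assessed: 11:10 Dec 2, 1997 + 14h50m = 02:00 Dec 3, 1997.

02:00 on Dec 3, 1997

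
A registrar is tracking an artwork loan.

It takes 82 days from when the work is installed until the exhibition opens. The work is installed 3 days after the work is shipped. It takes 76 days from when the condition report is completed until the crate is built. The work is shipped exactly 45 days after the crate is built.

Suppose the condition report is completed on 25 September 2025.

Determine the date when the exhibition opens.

19 April 2026

The condition report is completed: Sep 25, 2025.
The crate is built: Sep 25, 2025 + 76 days = Dec 10, 2025.
The work is shipped: Dec 10, 2025 + 45 days = Jan 24, 2026.
The work is installed: Jan 24, 2026 + 3 days = Jan 27, 2026.
The exhibition opens: Jan 27, 2026 + 82 days = Apr 19, 2026.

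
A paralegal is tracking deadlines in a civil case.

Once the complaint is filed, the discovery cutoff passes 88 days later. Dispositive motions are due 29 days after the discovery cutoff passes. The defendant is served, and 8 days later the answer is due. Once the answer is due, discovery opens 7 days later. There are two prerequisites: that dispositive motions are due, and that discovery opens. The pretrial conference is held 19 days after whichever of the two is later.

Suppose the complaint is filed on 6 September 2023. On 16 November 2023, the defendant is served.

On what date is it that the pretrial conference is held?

The complaint is filed: Sep 6, 2023.
The discovery cutoff passes: Sep 6, 2023 + 88 days = Dec 3, 2023.
Dispositive motions are due: Dec 3, 2023 + 29 days = Jan 1, 2024.
The defendant is served: Nov 16, 2023.
The answer is due: Nov 16, 2023 + 8 days = Nov 24, 2023.
Discovery opens: Nov 24, 2023 + 7 days = Dec 1, 2023.
Both prerequisites met — dispositive motions are due (Jan 1, 2024), discovery opens (Dec 1, 2023); the later is Jan 1, 2024.
The pretrial conference is held: Jan 1, 2024 + 19 days = Jan 20, 2024.

20 January 2024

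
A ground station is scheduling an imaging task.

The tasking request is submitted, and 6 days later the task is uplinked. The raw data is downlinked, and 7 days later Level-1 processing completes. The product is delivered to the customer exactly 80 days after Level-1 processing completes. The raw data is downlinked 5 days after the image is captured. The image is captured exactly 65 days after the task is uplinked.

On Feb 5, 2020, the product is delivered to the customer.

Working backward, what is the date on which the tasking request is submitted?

Aug 26, 2019

The product is delivered to the customer: Feb 5, 2020.
Level-1 processing completes: Feb 5, 2020 − 80 days = Nov 17, 2019.
The raw data is downlinked: Nov 17, 2019 − 7 days = Nov 10, 2019.
The image is captured: Nov 10, 2019 − 5 days = Nov 5, 2019.
The task is uplinked: Nov 5, 2019 − 65 days = Sep 1, 2019.
The tasking request is submitted: Sep 1, 2019 − 6 days = Aug 26, 2019.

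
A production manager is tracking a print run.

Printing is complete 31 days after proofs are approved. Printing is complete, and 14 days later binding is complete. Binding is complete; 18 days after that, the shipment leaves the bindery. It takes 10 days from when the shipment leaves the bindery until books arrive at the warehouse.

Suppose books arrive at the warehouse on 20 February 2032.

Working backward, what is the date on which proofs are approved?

Books arrive at the warehouse: Feb 20, 2032.
The shipment leaves the bindery: Feb 20, 2032 − 10 days = Feb 10, 2032.
Binding is complete: Feb 10, 2032 − 18 days = Jan 23, 2032.
Printing is complete: Jan 23, 2032 − 14 days = Jan 9, 2032.
Proofs are approved: Jan 9, 2032 − 31 days = Dec 9, 2031.

9 December 2031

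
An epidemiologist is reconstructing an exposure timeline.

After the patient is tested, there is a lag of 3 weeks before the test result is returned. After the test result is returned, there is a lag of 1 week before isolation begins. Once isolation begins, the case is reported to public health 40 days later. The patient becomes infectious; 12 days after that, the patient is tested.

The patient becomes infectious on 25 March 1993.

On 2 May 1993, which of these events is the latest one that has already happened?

The patient becomes infectious: Mar 25, 1993.
The patient is tested: Mar 25, 1993 + 12 days = Apr 6, 1993.
The test result is returned: Apr 6, 1993 + 3 weeks = Apr 27, 1993.
Isolation begins: Apr 27, 1993 + 1 week = May 4, 1993.
The case is reported to public health: May 4, 1993 + 40 days = Jun 13, 1993.
May 2, 1993 falls between when the test result is returned (Apr 27, 1993) and when isolation begins (May 4, 1993).

The test result is returned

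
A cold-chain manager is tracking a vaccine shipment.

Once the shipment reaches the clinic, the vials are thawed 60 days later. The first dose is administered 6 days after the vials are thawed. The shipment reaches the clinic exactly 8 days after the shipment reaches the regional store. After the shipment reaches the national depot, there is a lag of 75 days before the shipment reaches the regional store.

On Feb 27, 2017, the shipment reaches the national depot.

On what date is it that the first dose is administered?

Jul 26, 2017

The shipment reaches the national depot: Feb 27, 2017.
The shipment reaches the regional store: Feb 27, 2017 + 75 days = May 13, 2017.
The shipment reaches the clinic: May 13, 2017 + 8 days = May 21, 2017.
The vials are thawed: May 21, 2017 + 60 days = Jul 20, 2017.
The first dose is administered: Jul 20, 2017 + 6 days = Jul 26, 2017.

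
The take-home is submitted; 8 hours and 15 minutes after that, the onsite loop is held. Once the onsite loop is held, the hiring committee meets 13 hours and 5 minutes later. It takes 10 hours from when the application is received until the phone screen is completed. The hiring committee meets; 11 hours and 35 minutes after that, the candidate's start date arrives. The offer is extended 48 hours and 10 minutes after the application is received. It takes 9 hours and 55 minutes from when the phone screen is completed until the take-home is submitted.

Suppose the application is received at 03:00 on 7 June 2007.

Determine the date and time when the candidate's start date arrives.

The application is received: 03:00 Jun 7, 2007.
The phone screen is completed: 03:00 Jun 7, 2007 + 10h = 13:00 Jun 7, 2007.
The take-home is submitted: 13:00 Jun 7, 2007 + 9h55m = 22:55 Jun 7, 2007.
The onsite loop is held: 22:55 Jun 7, 2007 + 8h15m = 07:10 Jun 8, 2007.
The hiring committee meets: 07:10 Jun 8, 2007 + 13h05m = 20:15 Jun 8, 2007.
The candidate's start date arrives: 20:15 Jun 8, 2007 + 11h35m = 07:50 Jun 9, 2007.

07:50 on 9 June 2007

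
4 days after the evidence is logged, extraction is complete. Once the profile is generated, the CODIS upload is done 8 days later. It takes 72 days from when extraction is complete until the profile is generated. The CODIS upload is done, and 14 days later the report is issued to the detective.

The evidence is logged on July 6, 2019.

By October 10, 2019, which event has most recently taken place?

The CODIS upload is done

The evidence is logged: Jul 6, 2019.
Extraction is complete: Jul 6, 2019 + 4 days = Jul 10, 2019.
The profile is generated: Jul 10, 2019 + 72 days = Sep 20, 2019.
The CODIS upload is done: Sep 20, 2019 + 8 days = Sep 28, 2019.
The report is issued to the detective: Sep 28, 2019 + 14 days = Oct 12, 2019.
Oct 10, 2019 falls between when the CODIS upload is done (Sep 28, 2019) and when the report is issued to the detective (Oct 12, 2019).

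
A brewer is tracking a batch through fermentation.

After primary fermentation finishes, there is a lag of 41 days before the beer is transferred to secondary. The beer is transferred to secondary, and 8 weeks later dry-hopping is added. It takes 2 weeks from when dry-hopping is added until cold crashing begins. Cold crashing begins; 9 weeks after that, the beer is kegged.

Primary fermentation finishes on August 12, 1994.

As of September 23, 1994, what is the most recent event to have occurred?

Primary fermentation finishes: Aug 12, 1994.
The beer is transferred to secondary: Aug 12, 1994 + 41 days = Sep 22, 1994.
Dry-hopping is added: Sep 22, 1994 + 8 weeks = Nov 17, 1994.
Cold crashing begins: Nov 17, 1994 + 2 weeks = Dec 1, 1994.
The beer is kegged: Dec 1, 1994 + 9 weeks = Feb 2, 1995.
Sep 23, 1994 falls between when the beer is transferred to secondary (Sep 22, 1994) and when dry-hopping is added (Nov 17, 1994).

The beer is transferred to secondary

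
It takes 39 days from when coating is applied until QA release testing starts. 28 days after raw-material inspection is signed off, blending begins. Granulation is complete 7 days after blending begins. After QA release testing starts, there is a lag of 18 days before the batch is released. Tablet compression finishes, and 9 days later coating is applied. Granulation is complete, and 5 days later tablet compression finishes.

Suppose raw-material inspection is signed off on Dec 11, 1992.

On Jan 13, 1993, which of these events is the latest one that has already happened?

Raw-material inspection is signed off: Dec 11, 1992.
Blending begins: Dec 11, 1992 + 28 days = Jan 8, 1993.
Granulation is complete: Jan 8, 1993 + 7 days = Jan 15, 1993.
Tablet compression finishes: Jan 15, 1993 + 5 days = Jan 20, 1993.
Coating is applied: Jan 20, 1993 + 9 days = Jan 29, 1993.
QA release testing starts: Jan 29, 1993 + 39 days = Mar 9, 1993.
The batch is released: Mar 9, 1993 + 18 days = Mar 27, 1993.
Jan 13, 1993 falls between when blending begins (Jan 8, 1993) and when granulation is complete (Jan 15, 1993).

Blending begins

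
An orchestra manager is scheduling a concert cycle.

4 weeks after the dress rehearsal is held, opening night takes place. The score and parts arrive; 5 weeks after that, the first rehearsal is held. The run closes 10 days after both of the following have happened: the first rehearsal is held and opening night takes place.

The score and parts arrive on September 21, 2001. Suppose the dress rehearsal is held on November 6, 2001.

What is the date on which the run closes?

The score and parts arrive: Sep 21, 2001.
The first rehearsal is held: Sep 21, 2001 + 5 weeks = Oct 26, 2001.
The dress rehearsal is held: Nov 6, 2001.
Opening night takes place: Nov 6, 2001 + 4 weeks = Dec 4, 2001.
Both prerequisites met — the first rehearsal is held (Oct 26, 2001), opening night takes place (Dec 4, 2001); the later is Dec 4, 2001.
The run closes: Dec 4, 2001 + 10 days = Dec 14, 2001.

December 14, 2001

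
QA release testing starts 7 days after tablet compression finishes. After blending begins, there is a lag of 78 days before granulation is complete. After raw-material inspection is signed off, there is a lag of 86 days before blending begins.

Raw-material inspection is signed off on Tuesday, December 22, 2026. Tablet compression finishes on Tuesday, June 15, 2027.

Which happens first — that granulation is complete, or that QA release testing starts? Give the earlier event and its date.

Raw-material inspection is signed off: Dec 22, 2026.
Blending begins: Dec 22, 2026 + 86 days = Mar 18, 2027.
Granulation is complete: Mar 18, 2027 + 78 days = Jun 4, 2027.
Tablet compression finishes: Jun 15, 2027.
QA release testing starts: Jun 15, 2027 + 7 days = Jun 22, 2027.
Comparing: granulation is complete on Jun 4, 2027 vs QA release testing starts on Jun 22, 2027. Earlier: granulation is complete.

Granulation is complete — Friday, June 4, 2027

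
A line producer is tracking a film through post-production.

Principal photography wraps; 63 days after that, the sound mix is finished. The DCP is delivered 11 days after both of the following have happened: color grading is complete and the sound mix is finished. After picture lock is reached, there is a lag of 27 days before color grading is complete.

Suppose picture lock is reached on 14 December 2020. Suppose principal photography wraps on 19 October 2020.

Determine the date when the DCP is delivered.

Picture lock is reached: Dec 14, 2020.
Color grading is complete: Dec 14, 2020 + 27 days = Jan 10, 2021.
Principal photography wraps: Oct 19, 2020.
The sound mix is finished: Oct 19, 2020 + 63 days = Dec 21, 2020.
Both prerequisites met — color grading is complete (Jan 10, 2021), the sound mix is finished (Dec 21, 2020); the later is Jan 10, 2021.
The DCP is delivered: Jan 10, 2021 + 11 days = Jan 21, 2021.

21 January 2021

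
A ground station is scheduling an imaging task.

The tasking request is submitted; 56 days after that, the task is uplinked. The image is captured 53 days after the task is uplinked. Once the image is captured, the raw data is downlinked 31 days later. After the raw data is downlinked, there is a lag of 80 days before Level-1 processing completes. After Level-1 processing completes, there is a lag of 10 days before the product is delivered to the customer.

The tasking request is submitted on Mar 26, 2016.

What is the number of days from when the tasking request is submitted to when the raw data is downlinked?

140 days

Causal path: the tasking request is submitted → the task is uplinked → the image is captured → the raw data is downlinked.
Total delay along the path: 56 + 53 + 31 = 140 days.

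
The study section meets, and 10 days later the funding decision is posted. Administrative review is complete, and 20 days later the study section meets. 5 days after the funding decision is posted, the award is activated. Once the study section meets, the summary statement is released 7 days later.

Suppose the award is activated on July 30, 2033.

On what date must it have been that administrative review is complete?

The award is activated: Jul 30, 2033.
The funding decision is posted: Jul 30, 2033 − 5 days = Jul 25, 2033.
The study section meets: Jul 25, 2033 − 10 days = Jul 15, 2033.
Administrative review is complete: Jul 15, 2033 − 20 days = Jun 25, 2033.

June 25, 2033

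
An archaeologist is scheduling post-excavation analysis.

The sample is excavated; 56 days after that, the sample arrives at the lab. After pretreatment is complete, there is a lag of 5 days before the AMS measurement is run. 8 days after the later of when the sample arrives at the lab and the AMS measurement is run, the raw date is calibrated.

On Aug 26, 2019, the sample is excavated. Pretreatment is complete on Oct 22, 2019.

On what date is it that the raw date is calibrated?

Nov 4, 2019

The sample is excavated: Aug 26, 2019.
The sample arrives at the lab: Aug 26, 2019 + 56 days = Oct 21, 2019.
Pretreatment is complete: Oct 22, 2019.
The AMS measurement is run: Oct 22, 2019 + 5 days = Oct 27, 2019.
Both prerequisites met — the sample arrives at the lab (Oct 21, 2019), the AMS measurement is run (Oct 27, 2019); the later is Oct 27, 2019.
The raw date is calibrated: Oct 27, 2019 + 8 days = Nov 4, 2019.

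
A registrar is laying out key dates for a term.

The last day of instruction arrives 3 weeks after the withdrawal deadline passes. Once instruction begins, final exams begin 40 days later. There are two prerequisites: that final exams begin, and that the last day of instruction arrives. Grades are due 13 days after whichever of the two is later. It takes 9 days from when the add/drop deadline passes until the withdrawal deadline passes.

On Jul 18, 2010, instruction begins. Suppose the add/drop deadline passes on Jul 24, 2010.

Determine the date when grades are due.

Sep 9, 2010

Instruction begins: Jul 18, 2010.
Final exams begin: Jul 18, 2010 + 40 days = Aug 27, 2010.
The add/drop deadline passes: Jul 24, 2010.
The withdrawal deadline passes: Jul 24, 2010 + 9 days = Aug 2, 2010.
The last day of instruction arrives: Aug 2, 2010 + 3 weeks = Aug 23, 2010.
Both prerequisites met — final exams begin (Aug 27, 2010), the last day of instruction arrives (Aug 23, 2010); the later is Aug 27, 2010.
Grades are due: Aug 27, 2010 + 13 days = Sep 9, 2010.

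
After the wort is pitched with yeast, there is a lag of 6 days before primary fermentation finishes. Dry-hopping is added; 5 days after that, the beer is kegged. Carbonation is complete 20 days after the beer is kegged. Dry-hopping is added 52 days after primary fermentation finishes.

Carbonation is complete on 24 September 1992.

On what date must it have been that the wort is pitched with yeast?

3 July 1992

Carbonation is complete: Sep 24, 1992.
The beer is kegged: Sep 24, 1992 − 20 days = Sep 4, 1992.
Dry-hopping is added: Sep 4, 1992 − 5 days = Aug 30, 1992.
Primary fermentation finishes: Aug 30, 1992 − 52 days = Jul 9, 1992.
The wort is pitched with yeast: Jul 9, 1992 − 6 days = Jul 3, 1992.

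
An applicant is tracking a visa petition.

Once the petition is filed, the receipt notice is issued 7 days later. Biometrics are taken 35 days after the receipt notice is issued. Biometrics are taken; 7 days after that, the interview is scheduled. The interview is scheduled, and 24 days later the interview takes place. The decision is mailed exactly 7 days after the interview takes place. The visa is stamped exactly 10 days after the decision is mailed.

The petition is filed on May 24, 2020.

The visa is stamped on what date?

August 22, 2020

The petition is filed: May 24, 2020.
The receipt notice is issued: May 24, 2020 + 7 days = May 31, 2020.
Biometrics are taken: May 31, 2020 + 35 days = Jul 5, 2020.
The interview is scheduled: Jul 5, 2020 + 7 days = Jul 12, 2020.
The interview takes place: Jul 12, 2020 + 24 days = Aug 5, 2020.
The decision is mailed: Aug 5, 2020 + 7 days = Aug 12, 2020.
The visa is stamped: Aug 12, 2020 + 10 days = Aug 22, 2020.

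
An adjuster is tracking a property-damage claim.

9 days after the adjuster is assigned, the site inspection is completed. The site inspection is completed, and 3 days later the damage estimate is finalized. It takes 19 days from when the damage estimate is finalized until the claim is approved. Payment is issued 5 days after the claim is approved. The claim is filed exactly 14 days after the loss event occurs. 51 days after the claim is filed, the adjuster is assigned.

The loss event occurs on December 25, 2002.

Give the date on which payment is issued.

The loss event occurs: Dec 25, 2002.
The claim is filed: Dec 25, 2002 + 14 days = Jan 8, 2003.
The adjuster is assigned: Jan 8, 2003 + 51 days = Feb 28, 2003.
The site inspection is completed: Feb 28, 2003 + 9 days = Mar 9, 2003.
The damage estimate is finalized: Mar 9, 2003 + 3 days = Mar 12, 2003.
The claim is approved: Mar 12, 2003 + 19 days = Mar 31, 2003.
Payment is issued: Mar 31, 2003 + 5 days = Apr 5, 2003.

April 5, 2003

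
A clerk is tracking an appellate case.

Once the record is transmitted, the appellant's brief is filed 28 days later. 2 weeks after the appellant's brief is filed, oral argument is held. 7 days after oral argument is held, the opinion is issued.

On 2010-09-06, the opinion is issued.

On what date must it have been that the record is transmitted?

The opinion is issued: Sep 6, 2010.
Oral argument is held: Sep 6, 2010 − 7 days = Aug 30, 2010.
The appellant's brief is filed: Aug 30, 2010 − 2 weeks = Aug 16, 2010.
The record is transmitted: Aug 16, 2010 − 28 days = Jul 19, 2010.

2010-07-19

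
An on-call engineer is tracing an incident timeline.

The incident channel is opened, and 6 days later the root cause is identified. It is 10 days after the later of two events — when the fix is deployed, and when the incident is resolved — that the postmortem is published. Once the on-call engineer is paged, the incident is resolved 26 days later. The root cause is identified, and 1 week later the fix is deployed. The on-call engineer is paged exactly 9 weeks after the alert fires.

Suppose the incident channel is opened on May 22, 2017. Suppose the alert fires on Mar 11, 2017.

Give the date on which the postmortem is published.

Jun 18, 2017

The incident channel is opened: May 22, 2017.
The root cause is identified: May 22, 2017 + 6 days = May 28, 2017.
The fix is deployed: May 28, 2017 + 1 week = Jun 4, 2017.
The alert fires: Mar 11, 2017.
The on-call engineer is paged: Mar 11, 2017 + 9 weeks = May 13, 2017.
The incident is resolved: May 13, 2017 + 26 days = Jun 8, 2017.
Both prerequisites met — the fix is deployed (Jun 4, 2017), the incident is resolved (Jun 8, 2017); the later is Jun 8, 2017.
The postmortem is published: Jun 8, 2017 + 10 days = Jun 18, 2017.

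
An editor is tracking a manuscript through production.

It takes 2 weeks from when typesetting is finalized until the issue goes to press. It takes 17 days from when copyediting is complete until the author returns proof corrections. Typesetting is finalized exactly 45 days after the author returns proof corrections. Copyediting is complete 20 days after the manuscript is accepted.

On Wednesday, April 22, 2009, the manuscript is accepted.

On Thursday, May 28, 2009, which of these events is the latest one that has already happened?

The manuscript is accepted: Apr 22, 2009.
Copyediting is complete: Apr 22, 2009 + 20 days = May 12, 2009.
The author returns proof corrections: May 12, 2009 + 17 days = May 29, 2009.
Typesetting is finalized: May 29, 2009 + 45 days = Jul 13, 2009.
The issue goes to press: Jul 13, 2009 + 2 weeks = Jul 27, 2009.
May 28, 2009 falls between when copyediting is complete (May 12, 2009) and when the author returns proof corrections (May 29, 2009).

Copyediting is complete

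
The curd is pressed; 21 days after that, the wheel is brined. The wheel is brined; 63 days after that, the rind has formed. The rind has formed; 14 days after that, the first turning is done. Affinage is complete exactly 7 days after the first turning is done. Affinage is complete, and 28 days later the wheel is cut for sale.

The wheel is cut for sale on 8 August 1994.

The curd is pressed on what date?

28 March 1994

The wheel is cut for sale: Aug 8, 1994.
Affinage is complete: Aug 8, 1994 − 28 days = Jul 11, 1994.
The first turning is done: Jul 11, 1994 − 7 days = Jul 4, 1994.
The rind has formed: Jul 4, 1994 − 14 days = Jun 20, 1994.
The wheel is brined: Jun 20, 1994 − 63 days = Apr 18, 1994.
The curd is pressed: Apr 18, 1994 − 21 days = Mar 28, 1994.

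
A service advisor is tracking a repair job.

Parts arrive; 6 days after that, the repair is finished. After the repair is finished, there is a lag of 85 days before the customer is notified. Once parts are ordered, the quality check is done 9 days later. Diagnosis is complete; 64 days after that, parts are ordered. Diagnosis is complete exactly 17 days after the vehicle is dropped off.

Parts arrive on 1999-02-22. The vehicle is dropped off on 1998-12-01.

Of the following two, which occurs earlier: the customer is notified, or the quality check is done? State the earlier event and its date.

Parts arrive: Feb 22, 1999.
The repair is finished: Feb 22, 1999 + 6 days = Feb 28, 1999.
The customer is notified: Feb 28, 1999 + 85 days = May 24, 1999.
The vehicle is dropped off: Dec 1, 1998.
Diagnosis is complete: Dec 1, 1998 + 17 days = Dec 18, 1998.
Parts are ordered: Dec 18, 1998 + 64 days = Feb 20, 1999.
The quality check is done: Feb 20, 1999 + 9 days = Mar 1, 1999.
Comparing: the customer is notified on May 24, 1999 vs the quality check is done on Mar 1, 1999. Earlier: the quality check is done.

The quality check is done — 1999-03-01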